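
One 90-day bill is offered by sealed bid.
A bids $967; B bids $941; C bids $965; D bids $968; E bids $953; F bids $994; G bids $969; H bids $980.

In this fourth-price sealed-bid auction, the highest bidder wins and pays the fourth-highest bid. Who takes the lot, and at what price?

Rule: the highest bidder wins and pays the fourth-highest bid.
Bids ranked: 994 (F) > 980 (H) > 969 (G) > 968 (D) > 967 (A) > 965 (C) > …
F is highest; pays the fourth-highest bid, $968.

F pays $968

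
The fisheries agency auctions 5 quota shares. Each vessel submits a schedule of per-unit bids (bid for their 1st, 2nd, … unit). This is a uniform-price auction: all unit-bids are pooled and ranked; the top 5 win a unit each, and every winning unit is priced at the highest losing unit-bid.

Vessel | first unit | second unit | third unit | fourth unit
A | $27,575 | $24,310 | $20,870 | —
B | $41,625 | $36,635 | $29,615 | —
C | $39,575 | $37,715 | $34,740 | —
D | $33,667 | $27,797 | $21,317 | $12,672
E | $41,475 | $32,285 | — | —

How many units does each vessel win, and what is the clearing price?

All unit-bids, highest first — top 5: 41,625 (B-1), 41,475 (E-1), 39,575 (C-1), 37,715 (C-2), 36,635 (B-2)
The (k+1)-th unit-bid is $34,740.
Allocation: B 2, C 2, E 1.

B 2, C 2, E 1; clearing price $34,740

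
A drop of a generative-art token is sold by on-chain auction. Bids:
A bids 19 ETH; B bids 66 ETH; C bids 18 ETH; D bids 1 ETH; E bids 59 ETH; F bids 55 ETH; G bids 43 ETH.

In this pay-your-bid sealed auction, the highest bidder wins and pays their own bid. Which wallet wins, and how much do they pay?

Sorting bids: 66 (B) > 59 (E) > 55 (F) > 43 (G) > 19 (A) > 18 (C) > …
B is highest → pays own bid, 66 ETH.

B pays 66 ETH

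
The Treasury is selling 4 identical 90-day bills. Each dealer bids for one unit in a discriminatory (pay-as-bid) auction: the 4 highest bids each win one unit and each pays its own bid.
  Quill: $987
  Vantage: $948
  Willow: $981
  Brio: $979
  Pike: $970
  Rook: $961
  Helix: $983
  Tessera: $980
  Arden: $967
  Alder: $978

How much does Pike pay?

Bids ranked high→low: 987 (Quill), 983 (Helix), 981 (Willow), 980 (Tessera), 979 (Brio), 978 (Alder), …
Winners (4 units): Quill, Helix, Willow, Tessera.
Pike does not win → $0.

Pike pays $0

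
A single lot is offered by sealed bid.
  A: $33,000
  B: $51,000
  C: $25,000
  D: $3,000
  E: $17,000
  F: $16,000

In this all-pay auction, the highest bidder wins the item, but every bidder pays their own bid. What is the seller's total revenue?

All-pay auction: the highest bidder wins the item, but every bidder pays their own bid.
Bids in order: 51,000 (B) > 33,000 (A) > 25,000 (C) > 17,000 (E) > 16,000 (F) > 3,000 (D)
Every bidder forfeits their bid regardless of winning.
Revenue = 33,000 + 51,000 + 25,000 + 3,000 + 17,000 + 16,000 = $145,000.

Total revenue: $145,000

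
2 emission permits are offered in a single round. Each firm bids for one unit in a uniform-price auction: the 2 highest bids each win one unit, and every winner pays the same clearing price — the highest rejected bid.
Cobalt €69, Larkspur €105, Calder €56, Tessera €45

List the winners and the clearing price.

Bids ranked high→low: 105 (Larkspur), 69 (Cobalt), 56 (Calder), 45 (Tessera)
The 2 highest are Larkspur, Cobalt.
First losing bid is Calder's €56, which sets the uniform price.

Larkspur, Cobalt; each pays €56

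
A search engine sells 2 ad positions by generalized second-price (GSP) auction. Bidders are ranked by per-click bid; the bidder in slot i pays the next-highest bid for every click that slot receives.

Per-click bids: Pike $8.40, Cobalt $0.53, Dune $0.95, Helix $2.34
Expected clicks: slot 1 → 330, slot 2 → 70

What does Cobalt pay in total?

Cobalt pays $0.00

Per-click bids in order: $8.40 (Pike) > $2.34 (Helix) > $0.95 (Dune) > …
Cobalt ranks below slot 2 → no slot, pays nothing.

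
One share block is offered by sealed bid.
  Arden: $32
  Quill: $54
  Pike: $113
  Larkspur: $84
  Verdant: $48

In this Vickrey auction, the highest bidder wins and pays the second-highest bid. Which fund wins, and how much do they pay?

Bids in order: 113 (Pike) > 84 (Larkspur) > 54 (Quill) > 48 (Verdant) > 32 (Arden)
Pike wins with the highest bid; price is set by the runner-up at $84.

Pike pays $84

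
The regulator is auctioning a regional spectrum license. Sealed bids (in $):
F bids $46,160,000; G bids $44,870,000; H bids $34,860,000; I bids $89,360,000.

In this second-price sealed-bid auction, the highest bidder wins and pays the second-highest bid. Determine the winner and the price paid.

I pays $46,160,000

Bids in order: 89,360,000 (I) > 46,160,000 (F) > 44,870,000 (G) > 34,860,000 (H)
Second-price: I pays F's bid of $46,160,000.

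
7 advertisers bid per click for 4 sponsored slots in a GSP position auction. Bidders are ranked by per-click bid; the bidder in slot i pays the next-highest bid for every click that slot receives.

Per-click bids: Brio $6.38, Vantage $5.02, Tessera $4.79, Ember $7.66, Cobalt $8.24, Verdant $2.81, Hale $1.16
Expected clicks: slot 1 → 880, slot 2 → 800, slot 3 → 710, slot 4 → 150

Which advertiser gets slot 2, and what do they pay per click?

Ember; $6.38 per click

Per-click bids in order: $8.24 (Cobalt) > $7.66 (Ember) > $6.38 (Brio) > $5.02 (Vantage) > $4.79 (Tessera) > …
Slot 2 goes to the second-ranked bidder, Ember, who pays the next bid down: $6.38/click.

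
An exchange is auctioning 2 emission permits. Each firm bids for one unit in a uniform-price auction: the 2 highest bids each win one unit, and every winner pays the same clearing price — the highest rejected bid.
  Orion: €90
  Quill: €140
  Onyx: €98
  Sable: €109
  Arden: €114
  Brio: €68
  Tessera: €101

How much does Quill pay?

Quill pays €109

Ordering the bids: 140 (Quill), 114 (Arden), 109 (Sable), 101 (Tessera), …
The 2 highest are Quill, Arden.
Clearing price = highest rejected bid = €109.
Quill wins → pays €109.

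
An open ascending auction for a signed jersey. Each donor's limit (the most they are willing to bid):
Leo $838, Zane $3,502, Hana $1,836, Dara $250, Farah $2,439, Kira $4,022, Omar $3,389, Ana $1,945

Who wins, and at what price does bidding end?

Rule: the price rises until one bidder remains; the winner pays the price at which the last rival dropped out.
Limits in order: 4,022 (Kira) > 3,502 (Zane) > 3,389 (Omar) > 2,439 (Farah) > 1,945 (Ana) > 1,836 (Hana) > …
Bidding ends when Zane exits at $3,502; Kira takes it.

Kira wins at $3,502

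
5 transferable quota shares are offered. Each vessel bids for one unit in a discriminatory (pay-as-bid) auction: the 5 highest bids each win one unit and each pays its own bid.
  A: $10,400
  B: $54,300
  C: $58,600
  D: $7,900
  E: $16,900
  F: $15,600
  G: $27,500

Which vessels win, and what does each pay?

C $58,600, B $54,300, G $27,500, E $16,900, F $15,600

Sorting: 58,600 (C), 54,300 (B), 27,500 (G), 16,900 (E), 15,600 (F), 10,400 (A), 7,900 (D)
The 5 highest are C, B, G, E, F.
Each winner pays its own bid: C $58,600, B $54,300, G $27,500, E $16,900, F $15,600.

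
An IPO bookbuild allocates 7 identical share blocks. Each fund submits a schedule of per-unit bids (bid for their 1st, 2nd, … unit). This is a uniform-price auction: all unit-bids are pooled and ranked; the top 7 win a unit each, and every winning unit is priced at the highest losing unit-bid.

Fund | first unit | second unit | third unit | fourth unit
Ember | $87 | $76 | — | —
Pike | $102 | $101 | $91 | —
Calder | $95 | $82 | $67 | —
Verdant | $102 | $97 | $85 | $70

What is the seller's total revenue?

Total revenue: $595

Merging the schedules and taking the best 7: 102 (Pike-1), 102 (Verdant-1), 101 (Pike-2), 97 (Verdant-2), 95 (Calder-1), 91 (Pike-3), 87 (Ember-1)
Highest rejected unit-bid = $85.
Allocation: Calder 1, Ember 1, Pike 3, Verdant 2. Every unit priced at $85.
Revenue = 7 × 85 = $595.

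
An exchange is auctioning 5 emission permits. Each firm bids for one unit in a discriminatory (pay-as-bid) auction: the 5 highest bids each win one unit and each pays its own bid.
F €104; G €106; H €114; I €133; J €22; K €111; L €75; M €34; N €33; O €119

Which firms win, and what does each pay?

Ordering the bids: 133 (I), 119 (O), 114 (H), 111 (K), 106 (G), 104 (F), 75 (L), …
The 5 highest are I, O, H, K, G.
Each winner pays its own bid: I €133, O €119, H €114, K €111, G €106.

I €133, O €119, H €114, K €111, G €106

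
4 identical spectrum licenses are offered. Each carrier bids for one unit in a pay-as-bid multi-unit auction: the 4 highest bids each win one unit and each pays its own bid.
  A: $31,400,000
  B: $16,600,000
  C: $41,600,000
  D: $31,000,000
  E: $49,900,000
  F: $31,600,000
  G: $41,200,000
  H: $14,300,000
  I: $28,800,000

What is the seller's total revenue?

Bids ranked high→low: 49,900,000 (E), 41,600,000 (C), 41,200,000 (G), 31,600,000 (F), 31,400,000 (A), 31,000,000 (D), …
The 4 highest are E, C, G, F.
Total revenue = 49,900,000 + 41,600,000 + 41,200,000 + 31,600,000 = $164,300,000.

Total revenue: $164,300,000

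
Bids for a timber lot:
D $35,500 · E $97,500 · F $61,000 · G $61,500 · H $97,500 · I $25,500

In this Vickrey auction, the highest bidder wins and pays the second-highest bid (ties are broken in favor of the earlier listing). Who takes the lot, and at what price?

E pays $97,500

Vickrey auction: the highest bidder wins and pays the second-highest bid.
Sorting bids: 97,500 (E) > 97,500 (H) > 61,500 (G) > 61,000 (F) > 35,500 (D) > 25,500 (I)
Tie at $97,500 → E wins by tie-break.
E is highest; pays the second-highest bid, $97,500.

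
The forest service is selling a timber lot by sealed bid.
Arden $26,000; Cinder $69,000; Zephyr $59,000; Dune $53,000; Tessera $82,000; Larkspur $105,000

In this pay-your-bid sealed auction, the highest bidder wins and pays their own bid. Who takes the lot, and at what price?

Bids in order: 105,000 (Larkspur) > 82,000 (Tessera) > 69,000 (Cinder) > 59,000 (Zephyr) > 53,000 (Dune) > 26,000 (Arden)
Larkspur has the highest bid and pays exactly that: $105,000.

Larkspur pays $105,000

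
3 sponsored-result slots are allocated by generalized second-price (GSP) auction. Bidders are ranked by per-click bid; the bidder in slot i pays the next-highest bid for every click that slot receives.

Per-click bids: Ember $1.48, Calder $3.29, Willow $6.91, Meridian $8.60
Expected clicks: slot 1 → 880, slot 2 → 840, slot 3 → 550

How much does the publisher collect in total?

Ranked by bid: $8.60 (Meridian) > $6.91 (Willow) > $3.29 (Calder) > $1.48 (Ember)
Slot 1: Meridian pays $6.91 × 880 = $6080.80
Slot 2: Willow pays $3.29 × 840 = $2763.60
Slot 3: Calder pays $1.48 × 550 = $814.00
Total = $9658.40

Total revenue: $9658.40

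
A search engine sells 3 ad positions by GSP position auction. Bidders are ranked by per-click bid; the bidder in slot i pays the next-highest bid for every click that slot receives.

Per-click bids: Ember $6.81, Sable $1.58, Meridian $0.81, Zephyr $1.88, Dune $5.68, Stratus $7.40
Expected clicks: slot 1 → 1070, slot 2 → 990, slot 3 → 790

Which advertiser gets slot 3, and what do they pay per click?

Dune; $1.88 per click

Per-click bids in order: $7.40 (Stratus) > $6.81 (Ember) > $5.68 (Dune) > $1.88 (Zephyr) > …
Slot 3 goes to the third-ranked bidder, Dune, who pays the next bid down: $1.88/click.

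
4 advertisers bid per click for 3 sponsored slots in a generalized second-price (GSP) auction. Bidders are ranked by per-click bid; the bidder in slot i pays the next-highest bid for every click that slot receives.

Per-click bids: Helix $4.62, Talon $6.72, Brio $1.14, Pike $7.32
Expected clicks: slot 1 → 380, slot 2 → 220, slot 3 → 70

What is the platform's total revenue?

Sorting advertisers: $7.32 (Pike) > $6.72 (Talon) > $4.62 (Helix) > $1.14 (Brio)
Slot 1: Pike pays $6.72 × 380 = $2553.60
Slot 2: Talon pays $4.62 × 220 = $1016.40
Slot 3: Helix pays $1.14 × 70 = $79.80
Total = $3649.80

Total revenue: $3649.80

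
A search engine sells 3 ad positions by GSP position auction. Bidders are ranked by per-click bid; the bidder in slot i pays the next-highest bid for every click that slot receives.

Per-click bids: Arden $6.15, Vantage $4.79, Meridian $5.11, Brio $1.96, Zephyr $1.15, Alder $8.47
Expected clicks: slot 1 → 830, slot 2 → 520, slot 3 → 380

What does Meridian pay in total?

Ranked by bid: $8.47 (Alder) > $6.15 (Arden) > $5.11 (Meridian) > $4.79 (Vantage) > …
Meridian holds slot 3 → pays next bid $4.79 × 380 clicks = $1820.20.

Meridian pays $1820.20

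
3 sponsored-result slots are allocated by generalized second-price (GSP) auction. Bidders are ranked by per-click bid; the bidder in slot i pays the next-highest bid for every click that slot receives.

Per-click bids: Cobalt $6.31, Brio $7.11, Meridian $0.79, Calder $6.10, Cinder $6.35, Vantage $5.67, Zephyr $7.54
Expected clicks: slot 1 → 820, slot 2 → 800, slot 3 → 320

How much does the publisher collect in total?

Total revenue: $12929.40

Ranked by bid: $7.54 (Zephyr) > $7.11 (Brio) > $6.35 (Cinder) > $6.31 (Cobalt) > …
Slot 1: Zephyr pays $7.11 × 820 = $5830.20
Slot 2: Brio pays $6.35 × 800 = $5080.00
Slot 3: Cinder pays $6.31 × 320 = $2019.20
Total = $12929.40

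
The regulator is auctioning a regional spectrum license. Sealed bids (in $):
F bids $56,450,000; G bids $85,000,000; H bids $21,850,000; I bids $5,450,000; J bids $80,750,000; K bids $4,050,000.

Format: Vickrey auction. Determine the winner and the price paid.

Vickrey auction: the highest bidder wins and pays the second-highest bid.
Bids ranked: 85,000,000 (G) > 80,750,000 (J) > 56,450,000 (F) > 21,850,000 (H) > 5,450,000 (I) > 4,050,000 (K)
G is highest; pays the second-highest bid, $80,750,000.

G pays $80,750,000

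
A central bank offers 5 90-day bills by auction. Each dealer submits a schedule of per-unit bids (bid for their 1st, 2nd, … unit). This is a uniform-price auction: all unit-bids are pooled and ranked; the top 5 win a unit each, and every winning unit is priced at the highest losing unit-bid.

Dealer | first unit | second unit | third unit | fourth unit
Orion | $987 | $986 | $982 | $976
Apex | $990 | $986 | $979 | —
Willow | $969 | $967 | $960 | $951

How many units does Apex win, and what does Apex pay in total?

Apex: 2 units, pays $1,958

All unit-bids, highest first — top 5: 990 (Apex-1), 987 (Orion-1), 986 (Orion-2), 986 (Apex-2), 982 (Orion-3)
First bid not allocated: $979.
Apex wins 2 unit(s) at $979 each.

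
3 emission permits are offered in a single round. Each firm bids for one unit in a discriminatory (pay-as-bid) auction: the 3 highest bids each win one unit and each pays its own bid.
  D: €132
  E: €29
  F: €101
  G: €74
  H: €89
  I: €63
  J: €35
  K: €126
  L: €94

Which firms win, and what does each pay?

Bids ranked high→low: 132 (D), 126 (K), 101 (F), 94 (L), 89 (H), …
Winners (3 units): D, K, F.
Each winner pays its own bid: D €132, K €126, F €101.

D €132, K €126, F €101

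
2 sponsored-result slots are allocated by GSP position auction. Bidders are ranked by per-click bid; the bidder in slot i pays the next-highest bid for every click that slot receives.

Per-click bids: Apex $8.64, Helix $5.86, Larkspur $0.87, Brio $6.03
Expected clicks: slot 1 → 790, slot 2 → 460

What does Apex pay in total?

Apex pays $4763.70

Sorting advertisers: $8.64 (Apex) > $6.03 (Brio) > $5.86 (Helix) > …
Apex holds slot 1 → pays next bid $6.03 × 790 clicks = $4763.70.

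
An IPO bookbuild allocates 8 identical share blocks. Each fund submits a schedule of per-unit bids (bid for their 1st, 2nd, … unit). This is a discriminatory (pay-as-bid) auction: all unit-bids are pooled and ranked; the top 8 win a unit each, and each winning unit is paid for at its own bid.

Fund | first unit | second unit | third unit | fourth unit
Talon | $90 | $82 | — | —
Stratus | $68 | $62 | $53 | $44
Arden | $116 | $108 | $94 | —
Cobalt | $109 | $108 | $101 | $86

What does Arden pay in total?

All unit-bids, highest first — top 8: 116 (Arden-1), 109 (Cobalt-1), 108 (Arden-2), 108 (Cobalt-2), 101 (Cobalt-3), 94 (Arden-3), 90 (Talon-1), 86 (Cobalt-4)
Next rejected bid: $82 (not a price — pay-as-bid).
Arden's winning unit-bids: 116 + 108 + 94 = $318.

Arden pays $318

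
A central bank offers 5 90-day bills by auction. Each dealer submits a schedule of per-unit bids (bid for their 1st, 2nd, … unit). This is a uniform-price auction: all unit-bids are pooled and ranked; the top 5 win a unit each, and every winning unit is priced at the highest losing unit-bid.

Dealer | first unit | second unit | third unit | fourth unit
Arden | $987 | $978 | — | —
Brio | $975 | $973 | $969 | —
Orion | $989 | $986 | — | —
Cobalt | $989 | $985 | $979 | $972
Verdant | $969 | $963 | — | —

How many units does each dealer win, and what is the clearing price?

Pooled unit-bids ranked (top 5): 989 (Orion-1), 989 (Cobalt-1), 987 (Arden-1), 986 (Orion-2), 985 (Cobalt-2)
Highest rejected unit-bid = $979.
Allocation: Arden 1, Cobalt 2, Orion 2.

Arden 1, Cobalt 2, Orion 2; clearing price $979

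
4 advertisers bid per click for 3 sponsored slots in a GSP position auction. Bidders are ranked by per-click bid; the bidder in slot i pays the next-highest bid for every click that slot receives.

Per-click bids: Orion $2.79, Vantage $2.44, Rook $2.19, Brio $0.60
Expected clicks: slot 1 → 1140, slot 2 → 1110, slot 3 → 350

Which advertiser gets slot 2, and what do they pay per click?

Sorting advertisers: $2.79 (Orion) > $2.44 (Vantage) > $2.19 (Rook) > $0.60 (Brio)
Slot 2 goes to the second-ranked bidder, Vantage, who pays the next bid down: $2.19/click.

Vantage; $2.19 per click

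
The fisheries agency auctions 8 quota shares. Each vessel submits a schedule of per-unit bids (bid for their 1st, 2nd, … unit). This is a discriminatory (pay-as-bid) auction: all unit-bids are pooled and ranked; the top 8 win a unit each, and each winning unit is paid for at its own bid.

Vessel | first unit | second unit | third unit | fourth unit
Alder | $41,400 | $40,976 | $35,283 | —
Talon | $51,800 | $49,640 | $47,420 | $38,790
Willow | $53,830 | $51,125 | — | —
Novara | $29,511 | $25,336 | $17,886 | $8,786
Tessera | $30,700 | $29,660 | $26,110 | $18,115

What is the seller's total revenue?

Total revenue: $374,981

Pooled unit-bids ranked (top 8): 53,830 (Willow-1), 51,800 (Talon-1), 51,125 (Willow-2), 49,640 (Talon-2), 47,420 (Talon-3), 41,400 (Alder-1), 40,976 (Alder-2), 38,790 (Talon-4)
Next rejected bid: $35,283 (not a price — pay-as-bid).
Each winning unit pays its own bid.
Revenue = 53,830 + 51,800 + 51,125 + 49,640 + 47,420 + 41,400 + 40,976 + 38,790 = $374,981.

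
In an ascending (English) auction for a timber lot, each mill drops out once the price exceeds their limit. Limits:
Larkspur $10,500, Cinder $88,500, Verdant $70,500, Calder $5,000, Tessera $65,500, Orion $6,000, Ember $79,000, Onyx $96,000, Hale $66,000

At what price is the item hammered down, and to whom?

Onyx wins at $88,500

Sorting limits: 96,000 (Onyx) > 88,500 (Cinder) > 79,000 (Ember) > 70,500 (Verdant) > 66,000 (Hale) > 65,500 (Tessera) > …
Cinder is the last rival to drop out, at $88,500; Onyx remains and wins at that price.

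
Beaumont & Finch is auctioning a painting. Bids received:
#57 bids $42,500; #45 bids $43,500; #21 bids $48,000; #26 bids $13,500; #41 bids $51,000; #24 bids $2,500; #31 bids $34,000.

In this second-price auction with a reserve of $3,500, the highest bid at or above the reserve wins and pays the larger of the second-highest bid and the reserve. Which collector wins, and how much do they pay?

Second-price auction with a reserve of $3,500: the highest bid at or above the reserve wins and pays the larger of the second-highest bid and the reserve.
Bids ranked: 51,000 (#41) > 48,000 (#21) > 43,500 (#45) > 42,500 (#57) > 34,000 (#31) > 13,500 (#26) > …
Highest eligible bid: #41 at $51,000.
max(second-highest $48,000, reserve $3,500) = $48,000; the reserve does not bind.

#41 pays $48,000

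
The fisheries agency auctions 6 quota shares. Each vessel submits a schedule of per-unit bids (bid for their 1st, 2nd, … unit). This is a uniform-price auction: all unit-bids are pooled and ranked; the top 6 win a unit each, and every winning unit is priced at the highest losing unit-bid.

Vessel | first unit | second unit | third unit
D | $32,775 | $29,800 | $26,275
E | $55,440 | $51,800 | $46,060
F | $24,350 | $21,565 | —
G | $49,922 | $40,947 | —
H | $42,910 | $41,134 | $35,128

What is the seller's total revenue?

Total revenue: $245,682

All unit-bids, highest first — top 6: 55,440 (E-1), 51,800 (E-2), 49,922 (G-1), 46,060 (E-3), 42,910 (H-1), 41,134 (H-2)
Highest rejected unit-bid = $40,947.
Allocation: E 3, G 1, H 2. Every unit priced at $40,947.
Revenue = 6 × 40,947 = $245,682.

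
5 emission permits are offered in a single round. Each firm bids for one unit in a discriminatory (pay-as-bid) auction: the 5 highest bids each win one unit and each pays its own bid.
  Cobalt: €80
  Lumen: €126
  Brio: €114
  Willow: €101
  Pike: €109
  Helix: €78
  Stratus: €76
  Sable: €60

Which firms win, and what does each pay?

Lumen €126, Brio €114, Pike €109, Willow €101, Cobalt €80

Sorting: 126 (Lumen), 114 (Brio), 109 (Pike), 101 (Willow), 80 (Cobalt), 78 (Helix), 76 (Stratus), …
Winners (5 units): Lumen, Brio, Pike, Willow, Cobalt.
Each winner pays its own bid: Lumen €126, Brio €114, Pike €109, Willow €101, Cobalt €80.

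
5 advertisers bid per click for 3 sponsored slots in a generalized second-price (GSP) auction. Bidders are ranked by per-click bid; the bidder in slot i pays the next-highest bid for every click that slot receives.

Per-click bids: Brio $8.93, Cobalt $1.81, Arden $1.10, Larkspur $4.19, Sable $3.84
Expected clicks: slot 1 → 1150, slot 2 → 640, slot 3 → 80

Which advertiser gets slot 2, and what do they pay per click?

Larkspur; $3.84 per click

Per-click bids in order: $8.93 (Brio) > $4.19 (Larkspur) > $3.84 (Sable) > $1.81 (Cobalt) > …
Slot 2 goes to the second-ranked bidder, Larkspur, who pays the next bid down: $3.84/click.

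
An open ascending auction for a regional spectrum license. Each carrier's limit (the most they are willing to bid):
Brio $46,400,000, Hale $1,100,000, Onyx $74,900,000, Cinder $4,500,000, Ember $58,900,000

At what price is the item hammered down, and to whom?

Onyx wins at $58,900,000

Sorting limits: 74,900,000 (Onyx) > 58,900,000 (Ember) > 46,400,000 (Brio) > 4,500,000 (Cinder) > 1,100,000 (Hale)
Bidding ends when Ember exits at $58,900,000; Onyx takes it.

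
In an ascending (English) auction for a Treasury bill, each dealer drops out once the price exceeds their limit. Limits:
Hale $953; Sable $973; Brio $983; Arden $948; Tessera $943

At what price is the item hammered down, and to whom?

Brio wins at $973

Rule: the price rises until one bidder remains; the winner pays the price at which the last rival dropped out.
Sorting limits: 983 (Brio) > 973 (Sable) > 953 (Hale) > 948 (Arden) > 943 (Tessera)
Once the price passes $973, only Brio is left; the hammer falls at Sable's limit of $973.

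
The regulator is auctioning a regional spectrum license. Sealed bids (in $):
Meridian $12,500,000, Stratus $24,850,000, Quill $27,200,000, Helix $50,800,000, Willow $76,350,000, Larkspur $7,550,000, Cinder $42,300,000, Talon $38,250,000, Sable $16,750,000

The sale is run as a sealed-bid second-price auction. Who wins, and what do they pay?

Sorting bids: 76,350,000 (Willow) > 50,800,000 (Helix) > 42,300,000 (Cinder) > 38,250,000 (Talon) > 27,200,000 (Quill) > 24,850,000 (Stratus) > …
Willow wins with the highest bid; price is set by the runner-up at $50,800,000.

Willow pays $50,800,000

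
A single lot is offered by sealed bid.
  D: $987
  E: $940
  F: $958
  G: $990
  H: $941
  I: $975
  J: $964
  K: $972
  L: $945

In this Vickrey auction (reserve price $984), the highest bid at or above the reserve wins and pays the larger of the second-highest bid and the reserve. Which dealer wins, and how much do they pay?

Sorting bids: 990 (G) > 987 (D) > 975 (I) > 972 (K) > 964 (J) > 958 (F) > …
Highest eligible bid: G at $990.
Second-highest bid $987 exceeds the reserve $984 → payment $987.

G pays $987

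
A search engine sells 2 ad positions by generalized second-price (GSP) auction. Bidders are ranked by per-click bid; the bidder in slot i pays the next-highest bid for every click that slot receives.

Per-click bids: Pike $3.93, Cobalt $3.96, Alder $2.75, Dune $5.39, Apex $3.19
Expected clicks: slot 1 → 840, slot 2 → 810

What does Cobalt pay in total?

Cobalt pays $3183.30

Per-click bids in order: $5.39 (Dune) > $3.96 (Cobalt) > $3.93 (Pike) > …
Cobalt holds slot 2 → pays next bid $3.93 × 810 clicks = $3183.30.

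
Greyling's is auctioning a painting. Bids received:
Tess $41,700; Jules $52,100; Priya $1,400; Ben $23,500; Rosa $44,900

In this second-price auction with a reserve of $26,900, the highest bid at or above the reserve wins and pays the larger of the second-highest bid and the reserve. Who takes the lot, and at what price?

Jules pays $44,900

Second-price auction with a reserve of $26,900: the highest bid at or above the reserve wins and pays the larger of the second-highest bid and the reserve.
Sorting bids: 52,100 (Jules) > 44,900 (Rosa) > 41,700 (Tess) > 23,500 (Ben) > 1,400 (Priya)
Highest eligible bid: Jules at $52,100.
Second-highest bid $44,900 exceeds the reserve $26,900 → payment $44,900.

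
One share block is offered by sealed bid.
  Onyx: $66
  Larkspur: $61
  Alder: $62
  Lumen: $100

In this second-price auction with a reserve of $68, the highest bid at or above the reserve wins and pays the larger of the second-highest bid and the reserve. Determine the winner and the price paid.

Lumen pays $68

Second-price auction with a reserve of $68: the highest bid at or above the reserve wins and pays the larger of the second-highest bid and the reserve.
Bids ranked: 100 (Lumen) > 66 (Onyx) > 62 (Alder) > 61 (Larkspur)
Lumen has the top bid at or above the reserve ($100).
max(second-highest $66, reserve $68) = $68.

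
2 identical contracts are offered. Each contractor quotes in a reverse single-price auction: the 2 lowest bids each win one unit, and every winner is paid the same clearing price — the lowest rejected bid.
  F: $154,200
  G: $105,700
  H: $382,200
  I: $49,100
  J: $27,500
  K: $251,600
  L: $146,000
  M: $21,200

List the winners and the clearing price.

Bids ranked low→high: 21,200 (M), 27,500 (J), 49,100 (I), 105,700 (G), …
The 2 lowest are M, J.
Lowest unsuccessful bid: $49,100 → clearing price.

M, J; each is paid $49,100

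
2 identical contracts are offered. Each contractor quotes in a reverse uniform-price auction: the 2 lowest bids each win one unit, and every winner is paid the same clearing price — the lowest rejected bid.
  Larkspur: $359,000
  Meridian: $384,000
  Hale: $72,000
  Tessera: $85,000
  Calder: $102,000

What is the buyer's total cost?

Total cost: $204,000

Ordering the bids: 72,000 (Hale), 85,000 (Tessera), 102,000 (Calder), 359,000 (Larkspur), …
The 2 lowest are Hale, Tessera.
Lowest unsuccessful bid: $102,000 → clearing price.
Total cost = 2 × $102,000 = $204,000.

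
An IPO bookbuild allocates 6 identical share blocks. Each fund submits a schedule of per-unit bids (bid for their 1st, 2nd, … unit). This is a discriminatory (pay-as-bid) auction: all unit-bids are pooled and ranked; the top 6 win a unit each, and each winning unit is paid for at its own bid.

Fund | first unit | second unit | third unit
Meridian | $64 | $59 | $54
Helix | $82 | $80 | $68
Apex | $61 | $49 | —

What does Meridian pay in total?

Meridian pays $123

Merging the schedules and taking the best 6: 82 (Helix-1), 80 (Helix-2), 68 (Helix-3), 64 (Meridian-1), 61 (Apex-1), 59 (Meridian-2)
Next rejected bid: $54 (not a price — pay-as-bid).
Meridian's winning unit-bids: 64 + 59 = $123.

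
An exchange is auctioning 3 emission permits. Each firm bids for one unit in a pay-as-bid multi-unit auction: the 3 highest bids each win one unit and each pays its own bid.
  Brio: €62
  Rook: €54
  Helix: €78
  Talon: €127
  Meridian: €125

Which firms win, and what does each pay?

Bids ranked high→low: 127 (Talon), 125 (Meridian), 78 (Helix), 62 (Brio), 54 (Rook)
Top 3: Talon, Meridian, Helix.
Each winner pays its own bid: Talon €127, Meridian €125, Helix €78.

Talon €127, Meridian €125, Helix €78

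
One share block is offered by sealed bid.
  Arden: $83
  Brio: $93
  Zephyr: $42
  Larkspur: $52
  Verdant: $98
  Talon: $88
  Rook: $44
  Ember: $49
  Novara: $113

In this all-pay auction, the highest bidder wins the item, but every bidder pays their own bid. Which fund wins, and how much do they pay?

Sorting bids: 113 (Novara) > 98 (Verdant) > 93 (Brio) > 88 (Talon) > 83 (Arden) > 52 (Larkspur) > …
Novara is highest and takes the item; every bidder forfeits their bid.

Novara pays $113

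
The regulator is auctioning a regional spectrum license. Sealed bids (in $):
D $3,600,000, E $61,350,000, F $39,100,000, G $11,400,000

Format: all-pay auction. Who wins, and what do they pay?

Sorting bids: 61,350,000 (E) > 39,100,000 (F) > 11,400,000 (G) > 3,600,000 (D)
E wins with the top bid; all bids are sunk regardless.

E pays $61,350,000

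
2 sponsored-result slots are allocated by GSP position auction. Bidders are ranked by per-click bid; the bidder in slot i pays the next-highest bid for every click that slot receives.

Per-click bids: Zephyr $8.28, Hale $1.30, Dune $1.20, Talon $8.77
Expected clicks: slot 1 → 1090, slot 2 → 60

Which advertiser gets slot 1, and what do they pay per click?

Talon; $8.28 per click

Ranked by bid: $8.77 (Talon) > $8.28 (Zephyr) > $1.30 (Hale) > …
Slot 1 goes to the first-ranked bidder, Talon, who pays the next bid down: $8.28/click.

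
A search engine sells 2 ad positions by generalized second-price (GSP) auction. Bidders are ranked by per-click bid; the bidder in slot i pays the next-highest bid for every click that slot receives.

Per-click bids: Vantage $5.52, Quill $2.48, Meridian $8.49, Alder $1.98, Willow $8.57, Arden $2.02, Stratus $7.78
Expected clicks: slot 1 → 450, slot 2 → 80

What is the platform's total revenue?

Ranked by bid: $8.57 (Willow) > $8.49 (Meridian) > $7.78 (Stratus) > …
Slot 1: Willow pays $8.49 × 450 = $3820.50
Slot 2: Meridian pays $7.78 × 80 = $622.40
Total = $4442.90

Total revenue: $4442.90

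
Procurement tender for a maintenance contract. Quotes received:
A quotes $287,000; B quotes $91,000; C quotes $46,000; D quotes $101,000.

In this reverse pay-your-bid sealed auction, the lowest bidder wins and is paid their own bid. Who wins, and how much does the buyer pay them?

C is paid $46,000

Bids ranked: 46,000 (C) < 91,000 (B) < 101,000 (D) < 287,000 (A)
C is lowest → is paid own bid, $46,000.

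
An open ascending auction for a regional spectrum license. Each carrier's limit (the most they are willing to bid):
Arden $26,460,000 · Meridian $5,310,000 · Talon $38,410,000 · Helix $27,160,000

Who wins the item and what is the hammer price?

Talon wins at $27,160,000

Limits in order: 38,410,000 (Talon) > 27,160,000 (Helix) > 26,460,000 (Arden) > 5,310,000 (Meridian)
Once the price passes $27,160,000, only Talon is left; the hammer falls at Helix's limit of $27,160,000.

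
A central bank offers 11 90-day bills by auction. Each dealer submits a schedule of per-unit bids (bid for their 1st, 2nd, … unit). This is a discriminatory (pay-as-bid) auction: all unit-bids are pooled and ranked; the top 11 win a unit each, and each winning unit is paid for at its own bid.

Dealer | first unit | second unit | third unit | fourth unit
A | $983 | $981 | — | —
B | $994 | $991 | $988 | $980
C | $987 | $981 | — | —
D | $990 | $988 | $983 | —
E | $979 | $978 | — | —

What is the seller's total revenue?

Total revenue: $10,846

Merging the schedules and taking the best 11: 994 (B-1), 991 (B-2), 990 (D-1), 988 (B-3), 988 (D-2), 987 (C-1), 983 (A-1), 983 (D-3), 981 (A-2), 981 (C-2), 980 (B-4)
Next rejected bid: $979 (not a price — pay-as-bid).
Each winning unit pays its own bid.
Revenue = 994 + 991 + 990 + 988 + 988 + 987 + 983 + 983 + 981 + 981 + 980 = $10,846.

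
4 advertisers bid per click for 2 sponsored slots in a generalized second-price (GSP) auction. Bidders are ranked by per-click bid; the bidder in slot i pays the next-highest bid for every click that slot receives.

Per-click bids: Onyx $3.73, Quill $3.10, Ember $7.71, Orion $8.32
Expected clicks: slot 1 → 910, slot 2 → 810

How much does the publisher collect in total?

Ranked by bid: $8.32 (Orion) > $7.71 (Ember) > $3.73 (Onyx) > …
Slot 1: Orion pays $7.71 × 910 = $7016.10
Slot 2: Ember pays $3.73 × 810 = $3021.30
Total = $10037.40

Total revenue: $10037.40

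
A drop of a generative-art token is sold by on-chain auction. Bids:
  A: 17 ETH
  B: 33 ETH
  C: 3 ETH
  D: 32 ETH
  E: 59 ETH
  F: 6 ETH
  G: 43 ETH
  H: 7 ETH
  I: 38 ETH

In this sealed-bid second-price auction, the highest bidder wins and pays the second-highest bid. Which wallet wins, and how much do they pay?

E pays 43 ETH

Rule: the highest bidder wins and pays the second-highest bid.
Bids in order: 59 (E) > 43 (G) > 38 (I) > 33 (B) > 32 (D) > 17 (A) > …
E is highest; pays the second-highest bid, 43 ETH.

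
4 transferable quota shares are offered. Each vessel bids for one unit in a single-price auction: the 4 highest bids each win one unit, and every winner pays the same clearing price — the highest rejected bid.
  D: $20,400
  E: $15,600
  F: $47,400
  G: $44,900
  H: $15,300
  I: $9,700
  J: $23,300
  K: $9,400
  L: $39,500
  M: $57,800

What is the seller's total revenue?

Total revenue: $93,200

Ordering the bids: 57,800 (M), 47,400 (F), 44,900 (G), 39,500 (L), 23,300 (J), 20,400 (D), …
Winners (4 units): M, F, G, L.
Highest unsuccessful bid: $23,300 → clearing price.
Total revenue = 4 × $23,300 = $93,200.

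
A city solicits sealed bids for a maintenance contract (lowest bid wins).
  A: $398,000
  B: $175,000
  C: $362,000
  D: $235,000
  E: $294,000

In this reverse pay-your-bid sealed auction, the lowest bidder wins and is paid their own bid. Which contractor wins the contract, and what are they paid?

Reverse pay-your-bid sealed auction: the lowest bidder wins and is paid their own bid.
Bids ranked: 175,000 (B) < 235,000 (D) < 294,000 (E) < 362,000 (C) < 398,000 (A)
B has the lowest bid and is paid exactly that: $175,000.

B is paid $175,000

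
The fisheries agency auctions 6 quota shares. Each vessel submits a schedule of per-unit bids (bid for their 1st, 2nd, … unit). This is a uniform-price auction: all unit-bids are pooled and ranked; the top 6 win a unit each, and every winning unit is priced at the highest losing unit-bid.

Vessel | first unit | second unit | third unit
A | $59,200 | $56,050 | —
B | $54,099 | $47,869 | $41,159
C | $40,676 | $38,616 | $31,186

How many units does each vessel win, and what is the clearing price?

Merging the schedules and taking the best 6: 59,200 (A-1), 56,050 (A-2), 54,099 (B-1), 47,869 (B-2), 41,159 (B-3), 40,676 (C-1)
The (k+1)-th unit-bid is $38,616.
Allocation: A 2, B 3, C 1.

A 2, B 3, C 1; clearing price $38,616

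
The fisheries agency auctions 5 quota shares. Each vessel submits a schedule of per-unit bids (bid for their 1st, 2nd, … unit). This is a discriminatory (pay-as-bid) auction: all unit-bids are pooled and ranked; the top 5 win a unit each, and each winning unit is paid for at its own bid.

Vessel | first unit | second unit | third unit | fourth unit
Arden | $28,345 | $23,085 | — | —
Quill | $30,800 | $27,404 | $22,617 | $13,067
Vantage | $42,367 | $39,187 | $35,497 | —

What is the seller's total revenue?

Total revenue: $176,196

All unit-bids, highest first — top 5: 42,367 (Vantage-1), 39,187 (Vantage-2), 35,497 (Vantage-3), 30,800 (Quill-1), 28,345 (Arden-1)
Next rejected bid: $27,404 (not a price — pay-as-bid).
Each winning unit pays its own bid.
Revenue = 42,367 + 39,187 + 35,497 + 30,800 + 28,345 = $176,196.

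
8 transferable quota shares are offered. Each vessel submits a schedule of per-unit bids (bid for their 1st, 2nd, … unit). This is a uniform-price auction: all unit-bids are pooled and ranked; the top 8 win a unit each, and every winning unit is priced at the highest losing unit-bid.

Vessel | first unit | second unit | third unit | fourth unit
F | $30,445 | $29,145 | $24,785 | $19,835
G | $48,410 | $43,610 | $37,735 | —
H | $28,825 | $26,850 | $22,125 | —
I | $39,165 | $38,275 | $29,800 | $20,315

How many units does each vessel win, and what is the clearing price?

F 2, G 3, I 3; clearing price $28,825

Merging the schedules and taking the best 8: 48,410 (G-1), 43,610 (G-2), 39,165 (I-1), 38,275 (I-2), 37,735 (G-3), 30,445 (F-1), 29,800 (I-3), 29,145 (F-2)
First bid not allocated: $28,825.
Allocation: F 2, G 3, I 3.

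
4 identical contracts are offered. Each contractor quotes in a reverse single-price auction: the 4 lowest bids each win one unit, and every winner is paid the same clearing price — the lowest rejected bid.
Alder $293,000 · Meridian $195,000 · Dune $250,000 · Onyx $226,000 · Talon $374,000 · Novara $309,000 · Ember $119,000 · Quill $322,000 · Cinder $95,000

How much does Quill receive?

Quill is paid $0

Sorting: 95,000 (Cinder), 119,000 (Ember), 195,000 (Meridian), 226,000 (Onyx), 250,000 (Dune), 293,000 (Alder), …
The 4 lowest are Cinder, Ember, Meridian, Onyx.
Clearing price = lowest rejected bid = $250,000.
Quill does not win → is paid $0.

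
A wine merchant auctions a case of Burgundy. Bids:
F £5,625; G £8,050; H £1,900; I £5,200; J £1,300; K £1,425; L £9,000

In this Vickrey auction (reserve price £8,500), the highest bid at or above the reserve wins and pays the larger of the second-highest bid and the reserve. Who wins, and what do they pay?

Sorting bids: 9,000 (L) > 8,050 (G) > 5,625 (F) > 5,200 (I) > 1,900 (H) > 1,425 (K) > …
Highest eligible bid: L at £9,000.
Second-highest bid £8,050 is below the reserve £8,500, so the reserve binds → payment £8,500.

L pays £8,500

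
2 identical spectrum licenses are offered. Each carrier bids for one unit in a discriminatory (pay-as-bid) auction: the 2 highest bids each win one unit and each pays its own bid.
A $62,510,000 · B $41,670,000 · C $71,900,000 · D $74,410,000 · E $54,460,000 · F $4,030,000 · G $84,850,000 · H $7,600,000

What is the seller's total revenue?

Total revenue: $159,260,000

Bids ranked high→low: 84,850,000 (G), 74,410,000 (D), 71,900,000 (C), 62,510,000 (A), …
The 2 highest are G, D.
Total revenue = 84,850,000 + 74,410,000 = $159,260,000.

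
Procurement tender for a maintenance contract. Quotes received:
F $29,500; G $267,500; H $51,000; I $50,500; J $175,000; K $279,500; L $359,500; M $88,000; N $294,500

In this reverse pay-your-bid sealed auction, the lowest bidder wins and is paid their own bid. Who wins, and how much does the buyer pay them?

F is paid $29,500

Sorting bids: 29,500 (F) < 50,500 (I) < 51,000 (H) < 88,000 (M) < 175,000 (J) < 267,500 (G) < …
First-price: F is paid what they bid, $29,500.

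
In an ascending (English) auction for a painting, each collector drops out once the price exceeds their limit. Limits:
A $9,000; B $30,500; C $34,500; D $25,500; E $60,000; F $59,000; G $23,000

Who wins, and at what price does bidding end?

E wins at $59,000

Limits ranked: 60,000 (E) > 59,000 (F) > 34,500 (C) > 30,500 (B) > 25,500 (D) > 23,000 (G) > …
Bidding ends when F exits at $59,000; E takes it.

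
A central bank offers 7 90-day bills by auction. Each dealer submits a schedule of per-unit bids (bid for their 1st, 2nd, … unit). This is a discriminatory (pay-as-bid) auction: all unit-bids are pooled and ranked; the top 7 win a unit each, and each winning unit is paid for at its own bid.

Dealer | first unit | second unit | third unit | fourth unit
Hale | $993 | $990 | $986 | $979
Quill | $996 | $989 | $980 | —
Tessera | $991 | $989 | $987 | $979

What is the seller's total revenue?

Total revenue: $6,935

Merging the schedules and taking the best 7: 996 (Quill-1), 993 (Hale-1), 991 (Tessera-1), 990 (Hale-2), 989 (Quill-2), 989 (Tessera-2), 987 (Tessera-3)
Next rejected bid: $986 (not a price — pay-as-bid).
Each winning unit pays its own bid.
Revenue = 996 + 993 + 991 + 990 + 989 + 989 + 987 = $6,935.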